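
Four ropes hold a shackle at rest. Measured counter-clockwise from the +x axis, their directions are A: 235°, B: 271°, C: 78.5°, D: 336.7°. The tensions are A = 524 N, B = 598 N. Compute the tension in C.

T_C ≈ 1080 N

Resolve: ΣF_x = 524 cos 235° + 598 cos 271° + T_C cos 78.5° + T_D cos 336.7° = 0.
        ΣF_y = 524 sin 235° + 598 sin 271° + T_C sin 78.5° + T_D sin 336.7° = 0.
The known terms sum to (-290.1, -1027) N, so 0.1994 T_C + 0.9184 T_D = 290.1 and 0.9799 T_C − 0.3955 T_D = 1027.
Solving simultaneously: T_C = 1081 N, T_D = 81.23 N.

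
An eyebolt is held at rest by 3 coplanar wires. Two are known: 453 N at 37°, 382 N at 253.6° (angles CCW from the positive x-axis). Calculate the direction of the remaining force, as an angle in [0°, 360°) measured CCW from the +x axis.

Sum the known components: ΣF_x = 253.9 N, ΣF_y = -93.84 N.
For equilibrium the remaining force must supply (−ΣF_x, −ΣF_y) = (-253.9, 93.84) N.
Magnitude = √((-253.9)² + (93.84)²) = 270.7 N; direction = atan2(93.84, -253.9) = 159.7°.

θ ≈ 160°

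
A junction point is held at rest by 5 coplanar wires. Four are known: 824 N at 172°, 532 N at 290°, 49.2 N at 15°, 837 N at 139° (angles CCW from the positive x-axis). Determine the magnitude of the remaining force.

F ≈ 1230 N

Sum the known components: ΣF_x = -1218 N, ΣF_y = 176.6 N.
For equilibrium the remaining force must supply (−ΣF_x, −ΣF_y) = (1218, -176.6) N.
Magnitude = √((1218)² + (-176.6)²) = 1231 N; direction = atan2(-176.6, 1218) = 351.8°.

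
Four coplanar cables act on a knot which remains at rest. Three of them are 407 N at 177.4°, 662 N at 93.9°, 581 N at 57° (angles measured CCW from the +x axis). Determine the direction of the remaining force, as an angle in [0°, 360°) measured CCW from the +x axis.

θ ≈ 277°

Sum the known components: ΣF_x = -135.2 N, ΣF_y = 1166 N.
For equilibrium the remaining force must supply (−ΣF_x, −ΣF_y) = (135.2, -1166) N.
Magnitude = √((135.2)² + (-1166)²) = 1174 N; direction = atan2(-1166, 135.2) = 276.6°.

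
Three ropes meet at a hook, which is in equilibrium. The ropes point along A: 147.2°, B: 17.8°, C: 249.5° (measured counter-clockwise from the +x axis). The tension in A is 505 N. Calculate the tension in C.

T_C ≈ 497 N

Resolve: ΣF_x = 505 cos 147.2° + T_B cos 17.8° + T_C cos 249.5° = 0.
        ΣF_y = 505 sin 147.2° + T_B sin 17.8° + T_C sin 249.5° = 0.
The known terms sum to (-424.5, 273.6) N, so 0.9521 T_B − 0.3502 T_C = 424.5 and 0.3057 T_B − 0.9367 T_C = -273.6.
Solving simultaneously: T_B = 628.7 N, T_C = 497.3 N.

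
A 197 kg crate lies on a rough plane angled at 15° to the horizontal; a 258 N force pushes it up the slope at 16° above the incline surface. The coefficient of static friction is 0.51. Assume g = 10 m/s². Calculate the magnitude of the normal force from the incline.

Axes along / perpendicular to the incline. W sin 15° = 509.9 N down-slope; W cos 15° = 1903 N into the surface.
Perpendicular: N = W cos 15° − P sin 16° = 1903 − 71.11 = 1832 N.
Along incline: P cos 16° + f = W sin 15° (friction acts up-slope) → f = 509.9 − 248 = 261.9 N.
|f| = 261.9 N ≤ μN = 934.2 N, so the crate is indeed static.

N ≈ 1830 N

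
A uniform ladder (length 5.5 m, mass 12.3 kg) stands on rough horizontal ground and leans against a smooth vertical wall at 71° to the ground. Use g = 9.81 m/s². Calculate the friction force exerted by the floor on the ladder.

Torques about the foot: N_wall · 5.5 sin 71° = 12.3×9.81×2.75 cos 71° → N_wall = 20.774 N.
ΣF_x = 0: f_floor = N_wall = 20.774 N.

f ≈ 20.8 N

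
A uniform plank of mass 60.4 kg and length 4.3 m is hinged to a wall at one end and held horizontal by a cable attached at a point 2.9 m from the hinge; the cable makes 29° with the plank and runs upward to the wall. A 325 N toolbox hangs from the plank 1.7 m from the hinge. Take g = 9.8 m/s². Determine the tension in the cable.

T ≈ 1300 N

Take torques about the hinge: T sin 29° · 2.9 = 60.4×9.8×2.15 + 325×1.7 = 1825.1 N·m.
So T = 1825.1 / (0.4848 × 2.9) = 1298.1 N.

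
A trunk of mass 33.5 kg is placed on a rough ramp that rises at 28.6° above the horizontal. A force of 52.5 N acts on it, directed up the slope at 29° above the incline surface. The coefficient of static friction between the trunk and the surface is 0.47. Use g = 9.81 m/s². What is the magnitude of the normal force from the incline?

N ≈ 263 N

Axes along / perpendicular to the incline. W sin 28.6° = 157.3 N down-slope; W cos 28.6° = 288.5 N into the surface.
Perpendicular: N = W cos 28.6° − P sin 29° = 288.5 − 25.45 = 263.1 N.
Along incline: P cos 29° + f = W sin 28.6° (friction acts up-slope) → f = 157.3 − 45.92 = 111.4 N.
|f| = 111.4 N ≤ μN = 123.6 N, so the trunk is indeed static.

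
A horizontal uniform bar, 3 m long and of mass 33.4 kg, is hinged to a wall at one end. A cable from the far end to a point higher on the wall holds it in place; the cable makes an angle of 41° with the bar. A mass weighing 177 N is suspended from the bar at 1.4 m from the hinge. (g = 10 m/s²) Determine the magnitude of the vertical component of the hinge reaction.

Take torques about the hinge: T sin 41° · 3 = 33.4×10×1.5 + 177×1.4 = 748.8 N·m.
So T = 748.8 / (0.6561 × 3) = 380.45 N.
ΣF_y = 0: H_y = (33.4×10 + 177) − T sin 41° = 511 − 249.6 = 261.4 N.

|H_y| ≈ 261 N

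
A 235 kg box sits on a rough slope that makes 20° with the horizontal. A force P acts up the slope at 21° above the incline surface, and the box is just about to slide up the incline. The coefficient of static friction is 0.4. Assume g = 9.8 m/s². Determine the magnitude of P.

On the verge of sliding up the incline, friction equals μN and acts down the slope.
Perpendicular: N + P sin 21° = W cos 20° = 2164 N.
Along incline: P cos 21° = W sin 20° + μN  with W sin 20° = 787.7 N.
Solving the pair for P and N: P = 1535 N, N = 1614 N (and f = μN = 645.6 N).

P ≈ 1540 N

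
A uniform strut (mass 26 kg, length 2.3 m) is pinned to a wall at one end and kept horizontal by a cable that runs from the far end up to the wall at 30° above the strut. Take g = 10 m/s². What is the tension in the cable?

T ≈ 260 N

Take torques about the hinge: T sin 30° · 2.3 = 26×10×1.15 = 299 N·m.
So T = 299 / (0.5000 × 2.3) = 260 N.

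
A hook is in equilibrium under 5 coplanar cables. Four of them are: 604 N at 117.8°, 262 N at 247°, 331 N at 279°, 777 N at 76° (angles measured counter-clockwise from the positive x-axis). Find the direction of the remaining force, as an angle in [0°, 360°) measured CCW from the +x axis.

Sum the known components: ΣF_x = -144.3 N, ΣF_y = 720.1 N.
For equilibrium the remaining force must supply (−ΣF_x, −ΣF_y) = (144.3, -720.1) N.
Magnitude = √((144.3)² + (-720.1)²) = 734.4 N; direction = atan2(-720.1, 144.3) = 281.3°.

θ ≈ 281°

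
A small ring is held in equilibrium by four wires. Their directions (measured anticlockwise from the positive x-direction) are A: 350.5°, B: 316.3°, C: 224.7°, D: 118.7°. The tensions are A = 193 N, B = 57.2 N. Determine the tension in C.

Resolve: ΣF_x = 193 cos 350.5° + 57.2 cos 316.3° + T_C cos 224.7° + T_D cos 118.7° = 0.
        ΣF_y = 193 sin 350.5° + 57.2 sin 316.3° + T_C sin 224.7° + T_D sin 118.7° = 0.
The known terms sum to (231.7, -71.37) N, so -0.7108 T_C − 0.4802 T_D = -231.7 and -0.7034 T_C + 0.8771 T_D = 71.37.
Solving simultaneously: T_C = 175.8 N, T_D = 222.3 N.

T_C ≈ 176 N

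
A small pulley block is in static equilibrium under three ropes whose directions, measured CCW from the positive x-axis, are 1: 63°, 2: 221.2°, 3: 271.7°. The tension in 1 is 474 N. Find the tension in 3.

T_3 ≈ 228 N

Resolve: ΣF_x = 474 cos 63° + T_2 cos 221.2° + T_3 cos 271.7° = 0.
        ΣF_y = 474 sin 63° + T_2 sin 221.2° + T_3 sin 271.7° = 0.
The known terms sum to (215.2, 422.3) N, so -0.7524 T_2 + 0.0297 T_3 = -215.2 and -0.6587 T_2 − 0.9996 T_3 = -422.3.
Solving simultaneously: T_2 = 295 N, T_3 = 228.1 N.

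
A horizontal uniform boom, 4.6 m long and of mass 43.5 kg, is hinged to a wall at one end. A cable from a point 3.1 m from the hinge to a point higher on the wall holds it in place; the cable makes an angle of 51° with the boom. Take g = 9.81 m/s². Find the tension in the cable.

T ≈ 407 N

Take torques about the hinge: T sin 51° · 3.1 = 43.5×9.81×2.3 = 981.49 N·m.
So T = 981.49 / (0.7771 × 3.1) = 407.4 N.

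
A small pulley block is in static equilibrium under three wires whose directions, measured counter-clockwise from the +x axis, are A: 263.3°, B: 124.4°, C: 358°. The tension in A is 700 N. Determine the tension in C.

T_C ≈ 572 N

Resolve: ΣF_x = 700 cos 263.3° + T_B cos 124.4° + T_C cos 358° = 0.
        ΣF_y = 700 sin 263.3° + T_B sin 124.4° + T_C sin 358° = 0.
The known terms sum to (-81.67, -695.2) N, so -0.5650 T_B + 0.9994 T_C = 81.67 and 0.8251 T_B − 0.0349 T_C = 695.2.
Solving simultaneously: T_B = 866.8 N, T_C = 571.7 N.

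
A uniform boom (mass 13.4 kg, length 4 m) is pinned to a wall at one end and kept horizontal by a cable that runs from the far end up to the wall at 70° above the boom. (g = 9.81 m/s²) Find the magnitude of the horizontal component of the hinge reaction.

Take torques about the hinge: T sin 70° · 4 = 13.4×9.81×2 = 262.91 N·m.
So T = 262.91 / (0.9397 × 4) = 69.945 N.
ΣF_x = 0: H_x = T cos 70° = 23.923 N.

H_x ≈ 23.9 N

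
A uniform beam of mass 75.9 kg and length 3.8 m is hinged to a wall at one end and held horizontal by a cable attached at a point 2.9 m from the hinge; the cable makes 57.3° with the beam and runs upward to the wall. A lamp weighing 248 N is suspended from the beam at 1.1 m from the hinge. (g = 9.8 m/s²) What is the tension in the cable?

T ≈ 691 N

Take torques about the hinge: T sin 57.3° · 2.9 = 75.9×9.8×1.9 + 248×1.1 = 1686.1 N·m.
So T = 1686.1 / (0.8415 × 2.9) = 690.9 N.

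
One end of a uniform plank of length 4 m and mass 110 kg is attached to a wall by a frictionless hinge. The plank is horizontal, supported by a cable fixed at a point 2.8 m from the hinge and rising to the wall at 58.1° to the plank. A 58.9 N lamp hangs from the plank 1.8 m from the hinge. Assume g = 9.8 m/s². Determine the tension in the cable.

Take torques about the hinge: T sin 58.1° · 2.8 = 110×9.8×2 + 58.9×1.8 = 2262 N·m.
So T = 2262 / (0.8490 × 2.8) = 951.58 N.

T ≈ 952 N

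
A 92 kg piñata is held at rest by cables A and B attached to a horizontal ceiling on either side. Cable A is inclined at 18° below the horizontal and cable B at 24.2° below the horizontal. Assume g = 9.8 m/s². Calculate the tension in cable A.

T_A ≈ 1220 N

Weight W = 92 × 9.8 = 901.6 N acts straight down.
Horizontal: T_A cos 18° = T_B cos 24.2°  →  T_B = 1.043 T_A.
Vertical: T_A sin 18° + T_B sin 24.2° = 901.6.
Substituting the horizontal relation into the vertical equation gives 0.7364 T_A = 901.6, so T_A = 1224 N.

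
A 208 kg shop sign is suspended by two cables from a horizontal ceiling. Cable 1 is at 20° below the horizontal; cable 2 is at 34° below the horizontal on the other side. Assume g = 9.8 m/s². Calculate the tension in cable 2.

T_2 ≈ 2370 N

Weight W = 208 × 9.8 = 2038 N acts straight down.
Horizontal: T_1 cos 20° = T_2 cos 34°  →  T_1 = 0.8822 T_2.
Vertical: T_1 sin 20° + T_2 sin 34° = 2038.
Substituting the horizontal relation into the vertical equation gives 0.8609 T_2 = 2038, so T_2 = 2368 N.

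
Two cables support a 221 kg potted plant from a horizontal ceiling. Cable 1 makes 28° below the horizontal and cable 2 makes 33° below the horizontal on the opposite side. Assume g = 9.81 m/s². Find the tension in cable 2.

Weight W = 221 × 9.81 = 2168 N acts straight down.
Horizontal: T_1 cos 28° = T_2 cos 33°  →  T_1 = 0.9499 T_2.
Vertical: T_1 sin 28° + T_2 sin 33° = 2168.
Substituting the horizontal relation into the vertical equation gives 0.9906 T_2 = 2168, so T_2 = 2189 N.

T_2 ≈ 2190 N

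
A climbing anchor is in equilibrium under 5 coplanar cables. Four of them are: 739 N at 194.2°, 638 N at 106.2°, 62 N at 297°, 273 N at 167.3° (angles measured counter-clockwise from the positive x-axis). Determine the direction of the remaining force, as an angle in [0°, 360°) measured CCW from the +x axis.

θ ≈ 339°

Sum the known components: ΣF_x = -1133 N, ΣF_y = 436.2 N.
For equilibrium the remaining force must supply (−ΣF_x, −ΣF_y) = (1133, -436.2) N.
Magnitude = √((1133)² + (-436.2)²) = 1214 N; direction = atan2(-436.2, 1133) = 338.9°.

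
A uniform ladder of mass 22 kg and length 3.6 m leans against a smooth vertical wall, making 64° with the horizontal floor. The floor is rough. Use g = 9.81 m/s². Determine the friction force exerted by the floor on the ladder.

f ≈ 52.6 N

Torques about the foot: N_wall · 3.6 sin 64° = 22×9.81×1.8 cos 64° → N_wall = 52.631 N.
ΣF_x = 0: f_floor = N_wall = 52.631 N.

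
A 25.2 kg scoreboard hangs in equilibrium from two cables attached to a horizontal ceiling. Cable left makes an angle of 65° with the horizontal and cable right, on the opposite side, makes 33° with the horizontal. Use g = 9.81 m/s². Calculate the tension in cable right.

Weight W = 25.2 × 9.81 = 247.2 N acts straight down.
Horizontal: T_left cos 65° = T_right cos 33°  →  T_left = 1.984 T_right.
Vertical: T_left sin 65° + T_right sin 33° = 247.2.
Substituting the horizontal relation into the vertical equation gives 2.343 T_right = 247.2, so T_right = 105.5 N.

T_right ≈ 106 N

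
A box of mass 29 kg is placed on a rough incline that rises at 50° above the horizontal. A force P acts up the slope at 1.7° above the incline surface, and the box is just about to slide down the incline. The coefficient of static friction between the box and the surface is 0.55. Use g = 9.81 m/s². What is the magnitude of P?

On the verge of sliding down the incline, friction equals μN and acts up the slope.
Perpendicular: N + P sin 1.7° = W cos 50° = 182.9 N.
Along incline: P cos 1.7° + μN = W sin 50° with W sin 50° = 217.9 N.
Solving the pair for P and N: P = 119.4 N, N = 179.3 N (and f = μN = 98.63 N).

P ≈ 119 N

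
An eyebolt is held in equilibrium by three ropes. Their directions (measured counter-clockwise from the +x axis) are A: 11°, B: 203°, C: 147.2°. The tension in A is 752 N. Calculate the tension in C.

Resolve: ΣF_x = 752 cos 11° + T_B cos 203° + T_C cos 147.2° = 0.
        ΣF_y = 752 sin 11° + T_B sin 203° + T_C sin 147.2° = 0.
The known terms sum to (738.2, 143.5) N, so -0.9205 T_B − 0.8406 T_C = -738.2 and -0.3907 T_B + 0.5417 T_C = -143.5.
Solving simultaneously: T_B = 629.3 N, T_C = 189 N.

T_C ≈ 189 N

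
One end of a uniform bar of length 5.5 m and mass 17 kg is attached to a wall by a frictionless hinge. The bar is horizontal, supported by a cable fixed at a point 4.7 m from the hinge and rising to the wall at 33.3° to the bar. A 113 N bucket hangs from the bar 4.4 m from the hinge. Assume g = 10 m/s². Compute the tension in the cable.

T ≈ 374 N

Take torques about the hinge: T sin 33.3° · 4.7 = 17×10×2.75 + 113×4.4 = 964.7 N·m.
So T = 964.7 / (0.5490 × 4.7) = 373.86 N.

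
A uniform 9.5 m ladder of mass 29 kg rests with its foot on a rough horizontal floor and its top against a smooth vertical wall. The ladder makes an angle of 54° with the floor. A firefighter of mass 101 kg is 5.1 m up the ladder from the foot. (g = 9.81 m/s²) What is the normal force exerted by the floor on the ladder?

N_floor ≈ 1280 N

ΣF_y = 0: N_floor = 29×9.81 + 101×9.81 = 1275.3 N.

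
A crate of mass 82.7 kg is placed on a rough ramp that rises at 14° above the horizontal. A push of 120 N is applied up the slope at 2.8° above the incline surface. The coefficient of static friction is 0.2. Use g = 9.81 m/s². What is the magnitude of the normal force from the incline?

N ≈ 781 N

Axes along / perpendicular to the incline. W sin 14° = 196.3 N down-slope; W cos 14° = 787.2 N into the surface.
Perpendicular: N = W cos 14° − P sin 2.8° = 787.2 − 5.862 = 781.3 N.
Along incline: P cos 2.8° + f = W sin 14° (friction acts up-slope) → f = 196.3 − 119.9 = 76.41 N.
|f| = 76.41 N ≤ μN = 156.3 N, so the crate is indeed static.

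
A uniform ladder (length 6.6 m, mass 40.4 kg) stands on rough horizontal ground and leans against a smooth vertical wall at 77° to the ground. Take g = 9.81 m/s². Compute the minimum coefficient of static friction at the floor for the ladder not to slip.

μ_min ≈ 0.115

ΣF_y = 0: N_floor = 40.4×9.81 = 396.32 N.
Torques about the foot: N_wall · 6.6 sin 77° = 40.4×9.81×3.3 cos 77° → N_wall = 45.749 N.
ΣF_x = 0: f_floor = N_wall = 45.749 N.
μ_min = f_floor / N_floor = 45.749 / 396.32 = 0.1154.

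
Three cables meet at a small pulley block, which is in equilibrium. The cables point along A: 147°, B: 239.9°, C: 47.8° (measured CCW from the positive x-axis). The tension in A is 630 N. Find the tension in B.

Resolve: ΣF_x = 630 cos 147° + T_B cos 239.9° + T_C cos 47.8° = 0.
        ΣF_y = 630 sin 147° + T_B sin 239.9° + T_C sin 47.8° = 0.
The known terms sum to (-528.4, 343.1) N, so -0.5015 T_B + 0.6717 T_C = 528.4 and -0.8652 T_B + 0.7408 T_C = -343.1.
Solving simultaneously: T_B = 2967 N, T_C = 3002 N.

T_B ≈ 2970 N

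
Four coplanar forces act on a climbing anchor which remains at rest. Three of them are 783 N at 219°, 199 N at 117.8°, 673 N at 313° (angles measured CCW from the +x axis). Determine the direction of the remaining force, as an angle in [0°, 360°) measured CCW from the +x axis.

Sum the known components: ΣF_x = -242.3 N, ΣF_y = -808.9 N.
For equilibrium the remaining force must supply (−ΣF_x, −ΣF_y) = (242.3, 808.9) N.
Magnitude = √((242.3)² + (808.9)²) = 844.4 N; direction = atan2(808.9, 242.3) = 73.3°.

θ ≈ 73.3°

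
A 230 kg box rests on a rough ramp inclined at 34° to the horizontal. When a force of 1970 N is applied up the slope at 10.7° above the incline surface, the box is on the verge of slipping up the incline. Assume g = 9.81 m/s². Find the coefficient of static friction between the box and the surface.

μ ≈ 0.448

On the verge of sliding up the incline, friction is at its maximum μN and acts down the slope.
Perpendicular to incline: N = W cos 34° − P sin 10.7° = 1871 − 365.8 = 1505 N.
Along incline: P cos 10.7° − μN = W sin 34° → μ = −(W sin 34° − P cos 10.7°) / N = 0.4479.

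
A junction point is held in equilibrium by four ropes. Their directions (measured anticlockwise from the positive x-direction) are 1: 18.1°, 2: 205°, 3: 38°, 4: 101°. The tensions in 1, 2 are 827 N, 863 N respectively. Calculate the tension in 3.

Resolve: ΣF_x = 827 cos 18.1° + 863 cos 205° + T_3 cos 38° + T_4 cos 101° = 0.
        ΣF_y = 827 sin 18.1° + 863 sin 205° + T_3 sin 38° + T_4 sin 101° = 0.
The known terms sum to (3.933, -107.8) N, so 0.7880 T_3 − 0.1908 T_4 = -3.933 and 0.6157 T_3 + 0.9816 T_4 = 107.8.
Solving simultaneously: T_3 = 18.75 N, T_4 = 98.05 N.

T_3 ≈ 18.8 N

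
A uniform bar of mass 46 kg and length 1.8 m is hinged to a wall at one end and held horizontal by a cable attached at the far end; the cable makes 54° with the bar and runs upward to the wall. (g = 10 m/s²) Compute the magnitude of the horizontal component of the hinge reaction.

H_x ≈ 167 N

Take torques about the hinge: T sin 54° · 1.8 = 46×10×0.9 = 414 N·m.
So T = 414 / (0.8090 × 1.8) = 284.3 N.
ΣF_x = 0: H_x = T cos 54° = 167.1 N.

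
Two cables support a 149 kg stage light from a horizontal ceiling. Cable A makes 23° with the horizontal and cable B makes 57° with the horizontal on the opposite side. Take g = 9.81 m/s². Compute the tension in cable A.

T_A ≈ 808 N

Weight W = 149 × 9.81 = 1462 N acts straight down.
Horizontal: T_A cos 23° = T_B cos 57°  →  T_B = 1.69 T_A.
Vertical: T_A sin 23° + T_B sin 57° = 1462.
Substituting the horizontal relation into the vertical equation gives 1.808 T_A = 1462, so T_A = 808.4 N.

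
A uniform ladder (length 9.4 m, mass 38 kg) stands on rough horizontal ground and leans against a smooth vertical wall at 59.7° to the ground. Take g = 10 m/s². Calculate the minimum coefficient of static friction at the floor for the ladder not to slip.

ΣF_y = 0: N_floor = 38×10 = 380 N.
Torques about the foot: N_wall · 9.4 sin 59.7° = 38×10×4.7 cos 59.7° → N_wall = 111.03 N.
ΣF_x = 0: f_floor = N_wall = 111.03 N.
μ_min = f_floor / N_floor = 111.03 / 380 = 0.2922.

μ_min ≈ 0.292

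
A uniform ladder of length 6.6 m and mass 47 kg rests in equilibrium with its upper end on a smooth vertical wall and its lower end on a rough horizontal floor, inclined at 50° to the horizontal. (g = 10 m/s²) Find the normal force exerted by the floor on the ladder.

ΣF_y = 0: N_floor = 47×10 = 470 N.

N_floor ≈ 470 N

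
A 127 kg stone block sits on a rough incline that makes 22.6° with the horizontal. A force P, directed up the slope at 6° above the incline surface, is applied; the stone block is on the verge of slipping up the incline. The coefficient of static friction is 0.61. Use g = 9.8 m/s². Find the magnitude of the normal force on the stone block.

On the verge of sliding up the incline, friction equals μN and acts down the slope.
Perpendicular: N + P sin 6° = W cos 22.6° = 1149 N.
Along incline: P cos 6° = W sin 22.6° + μN  with W sin 22.6° = 478.3 N.
Solving the pair for P and N: P = 1114 N, N = 1033 N (and f = μN = 629.9 N).

N ≈ 1030 N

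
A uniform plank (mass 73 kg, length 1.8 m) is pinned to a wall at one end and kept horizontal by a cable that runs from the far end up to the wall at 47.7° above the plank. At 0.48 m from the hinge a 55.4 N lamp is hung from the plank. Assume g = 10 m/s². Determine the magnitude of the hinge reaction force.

Take torques about the hinge: T sin 47.7° · 1.8 = 73×10×0.9 + 55.4×0.48 = 683.59 N·m.
So T = 683.59 / (0.7396 × 1.8) = 513.46 N.
ΣF_x = 0: H_x = T cos 47.7° = 345.57 N.
ΣF_y = 0: H_y = (73×10 + 55.4) − T sin 47.7° = 785.4 − 379.77 = 405.63 N.
|H| = √(H_x² + H_y²) = √((345.57)² + (405.63)²) = 532.87 N.

|H| ≈ 533 N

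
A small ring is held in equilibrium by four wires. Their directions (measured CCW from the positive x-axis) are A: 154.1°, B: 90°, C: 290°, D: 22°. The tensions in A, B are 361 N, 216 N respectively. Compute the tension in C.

Resolve: ΣF_x = 361 cos 154.1° + 216 cos 90° + T_C cos 290° + T_D cos 22° = 0.
        ΣF_y = 361 sin 154.1° + 216 sin 90° + T_C sin 290° + T_D sin 22° = 0.
The known terms sum to (-324.7, 373.7) N, so 0.3420 T_C + 0.9272 T_D = 324.7 and -0.9397 T_C + 0.3746 T_D = -373.7.
Solving simultaneously: T_C = 468.4 N, T_D = 177.5 N.

T_C ≈ 468 N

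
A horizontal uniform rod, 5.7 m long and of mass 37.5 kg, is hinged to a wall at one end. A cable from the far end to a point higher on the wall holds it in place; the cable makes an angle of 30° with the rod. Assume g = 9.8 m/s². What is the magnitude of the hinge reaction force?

|H| ≈ 368 N

Take torques about the hinge: T sin 30° · 5.7 = 37.5×9.8×2.85 = 1047.4 N·m.
So T = 1047.4 / (0.5000 × 5.7) = 367.5 N.
ΣF_x = 0: H_x = T cos 30° = 318.26 N.
ΣF_y = 0: H_y = (37.5×9.8) − T sin 30° = 367.5 − 183.75 = 183.75 N.
|H| = √(H_x² + H_y²) = √((318.26)² + (183.75)²) = 367.5 N.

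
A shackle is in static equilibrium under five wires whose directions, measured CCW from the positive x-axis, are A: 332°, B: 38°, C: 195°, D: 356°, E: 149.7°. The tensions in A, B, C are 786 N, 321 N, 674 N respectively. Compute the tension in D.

Resolve: ΣF_x = 786 cos 332° + 321 cos 38° + 674 cos 195° + T_D cos 356° + T_E cos 149.7° = 0.
        ΣF_y = 786 sin 332° + 321 sin 38° + 674 sin 195° + T_D sin 356° + T_E sin 149.7° = 0.
The known terms sum to (295.9, -345.8) N, so 0.9976 T_D − 0.8634 T_E = -295.9 and -0.0698 T_D + 0.5045 T_E = 345.8.
Solving simultaneously: T_D = 336.9 N, T_E = 732 N.

T_D ≈ 337 N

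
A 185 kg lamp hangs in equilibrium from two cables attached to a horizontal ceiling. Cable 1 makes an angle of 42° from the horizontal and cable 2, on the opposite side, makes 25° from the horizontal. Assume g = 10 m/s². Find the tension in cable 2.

T_2 ≈ 1490 N

Weight W = 185 × 10 = 1850 N acts straight down.
Horizontal: T_1 cos 42° = T_2 cos 25°  →  T_1 = 1.22 T_2.
Vertical: T_1 sin 42° + T_2 sin 25° = 1850.
Substituting the horizontal relation into the vertical equation gives 1.239 T_2 = 1850, so T_2 = 1494 N.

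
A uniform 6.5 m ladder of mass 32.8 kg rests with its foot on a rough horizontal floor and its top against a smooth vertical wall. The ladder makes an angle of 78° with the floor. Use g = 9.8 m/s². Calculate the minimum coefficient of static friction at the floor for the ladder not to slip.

ΣF_y = 0: N_floor = 32.8×9.8 = 321.44 N.
Torques about the foot: N_wall · 6.5 sin 78° = 32.8×9.8×3.25 cos 78° → N_wall = 34.162 N.
ΣF_x = 0: f_floor = N_wall = 34.162 N.
μ_min = f_floor / N_floor = 34.162 / 321.44 = 0.1063.

μ_min ≈ 0.106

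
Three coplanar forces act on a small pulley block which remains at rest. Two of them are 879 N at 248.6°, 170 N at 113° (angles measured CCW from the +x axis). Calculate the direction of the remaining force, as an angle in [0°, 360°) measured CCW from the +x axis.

θ ≈ 59.7°

Sum the known components: ΣF_x = -387.2 N, ΣF_y = -661.9 N.
For equilibrium the remaining force must supply (−ΣF_x, −ΣF_y) = (387.2, 661.9) N.
Magnitude = √((387.2)² + (661.9)²) = 766.8 N; direction = atan2(661.9, 387.2) = 59.7°.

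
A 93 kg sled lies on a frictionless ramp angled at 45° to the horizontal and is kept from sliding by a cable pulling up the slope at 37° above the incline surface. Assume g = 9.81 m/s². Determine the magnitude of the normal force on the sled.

Take axes along and perpendicular to the incline. Weight components: W sin 45° = 645.1 N down-slope, W cos 45° = 645.1 N into the surface.
Along incline: T cos 37° = W sin 45° → T = 807.8 N.
Perpendicular: N = W cos 45° − T sin 37° = 159 N.

N ≈ 159 N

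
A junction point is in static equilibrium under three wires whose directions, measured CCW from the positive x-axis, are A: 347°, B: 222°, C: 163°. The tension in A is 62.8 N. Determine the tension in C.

T_C ≈ 60 N

Resolve: ΣF_x = 62.8 cos 347° + T_B cos 222° + T_C cos 163° = 0.
        ΣF_y = 62.8 sin 347° + T_B sin 222° + T_C sin 163° = 0.
The known terms sum to (61.19, -14.13) N, so -0.7431 T_B − 0.9563 T_C = -61.19 and -0.6691 T_B + 0.2924 T_C = 14.13.
Solving simultaneously: T_B = 5.111 N, T_C = 60.01 N.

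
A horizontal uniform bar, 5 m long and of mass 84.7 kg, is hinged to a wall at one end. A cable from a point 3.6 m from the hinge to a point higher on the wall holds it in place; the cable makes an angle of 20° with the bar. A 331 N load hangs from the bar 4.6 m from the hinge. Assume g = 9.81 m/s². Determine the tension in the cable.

Take torques about the hinge: T sin 20° · 3.6 = 84.7×9.81×2.5 + 331×4.6 = 3599.9 N·m.
So T = 3599.9 / (0.3420 × 3.6) = 2923.7 N.

T ≈ 2920 N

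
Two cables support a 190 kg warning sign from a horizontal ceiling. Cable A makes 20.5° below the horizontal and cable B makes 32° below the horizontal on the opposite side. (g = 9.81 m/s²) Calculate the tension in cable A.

T_A ≈ 1990 N

Weight W = 190 × 9.81 = 1864 N acts straight down.
Horizontal: T_A cos 20.5° = T_B cos 32°  →  T_B = 1.105 T_A.
Vertical: T_A sin 20.5° + T_B sin 32° = 1864.
Substituting the horizontal relation into the vertical equation gives 0.9355 T_A = 1864, so T_A = 1992 N.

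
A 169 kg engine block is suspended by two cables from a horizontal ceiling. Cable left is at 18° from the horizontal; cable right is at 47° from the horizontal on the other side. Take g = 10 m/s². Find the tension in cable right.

Weight W = 169 × 10 = 1690 N acts straight down.
Horizontal: T_left cos 18° = T_right cos 47°  →  T_left = 0.7171 T_right.
Vertical: T_left sin 18° + T_right sin 47° = 1690.
Substituting the horizontal relation into the vertical equation gives 0.9529 T_right = 1690, so T_right = 1773 N.

T_right ≈ 1770 N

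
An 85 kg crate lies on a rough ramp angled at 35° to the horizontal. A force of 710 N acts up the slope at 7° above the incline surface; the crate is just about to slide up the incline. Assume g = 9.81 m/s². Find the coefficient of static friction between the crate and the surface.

On the verge of sliding up the incline, friction is at its maximum μN and acts down the slope.
Perpendicular to incline: N = W cos 35° − P sin 7° = 683 − 86.53 = 596.5 N.
Along incline: P cos 7° − μN = W sin 35° → μ = −(W sin 35° − P cos 7°) / N = 0.3796.

μ ≈ 0.380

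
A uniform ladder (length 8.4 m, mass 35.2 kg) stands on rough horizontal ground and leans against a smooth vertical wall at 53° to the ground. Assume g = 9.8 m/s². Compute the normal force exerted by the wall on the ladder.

Torques about the foot: N_wall · 8.4 sin 53° = 35.2×9.8×4.2 cos 53° → N_wall = 129.97 N.

N_wall ≈ 130 N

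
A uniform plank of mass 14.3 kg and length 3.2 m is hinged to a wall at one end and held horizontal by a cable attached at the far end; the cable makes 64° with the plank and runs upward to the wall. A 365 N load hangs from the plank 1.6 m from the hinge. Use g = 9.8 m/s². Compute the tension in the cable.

Take torques about the hinge: T sin 64° · 3.2 = 14.3×9.8×1.6 + 365×1.6 = 808.22 N·m.
So T = 808.22 / (0.8988 × 3.2) = 281.01 N.

T ≈ 281 N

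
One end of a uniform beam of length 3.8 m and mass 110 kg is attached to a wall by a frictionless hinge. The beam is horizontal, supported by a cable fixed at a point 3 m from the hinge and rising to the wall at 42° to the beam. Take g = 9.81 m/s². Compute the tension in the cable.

T ≈ 1020 N

Take torques about the hinge: T sin 42° · 3 = 110×9.81×1.9 = 2050.3 N·m.
So T = 2050.3 / (0.6691 × 3) = 1021.4 N.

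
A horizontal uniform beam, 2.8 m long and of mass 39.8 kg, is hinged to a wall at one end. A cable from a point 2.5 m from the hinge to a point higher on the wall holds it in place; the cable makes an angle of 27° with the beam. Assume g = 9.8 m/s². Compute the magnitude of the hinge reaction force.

|H| ≈ 462 N

Take torques about the hinge: T sin 27° · 2.5 = 39.8×9.8×1.4 = 546.06 N·m.
So T = 546.06 / (0.4540 × 2.5) = 481.12 N.
ΣF_x = 0: H_x = T cos 27° = 428.68 N.
ΣF_y = 0: H_y = (39.8×9.8) − T sin 27° = 390.04 − 218.42 = 171.62 N.
|H| = √(H_x² + H_y²) = √((428.68)² + (171.62)²) = 461.75 N.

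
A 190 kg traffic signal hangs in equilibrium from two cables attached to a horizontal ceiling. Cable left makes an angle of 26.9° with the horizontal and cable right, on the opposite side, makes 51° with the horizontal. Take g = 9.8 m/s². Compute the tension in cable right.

T_right ≈ 1700 N

Weight W = 190 × 9.8 = 1862 N acts straight down.
Horizontal: T_left cos 26.9° = T_right cos 51°  →  T_left = 0.7057 T_right.
Vertical: T_left sin 26.9° + T_right sin 51° = 1862.
Substituting the horizontal relation into the vertical equation gives 1.096 T_right = 1862, so T_right = 1698 N.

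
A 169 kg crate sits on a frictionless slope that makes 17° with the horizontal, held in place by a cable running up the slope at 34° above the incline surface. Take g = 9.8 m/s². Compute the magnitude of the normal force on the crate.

N ≈ 1260 N

Take axes along and perpendicular to the incline. Weight components: W sin 17° = 484.2 N down-slope, W cos 17° = 1584 N into the surface.
Along incline: T cos 34° = W sin 17° → T = 584.1 N.
Perpendicular: N = W cos 17° − T sin 34° = 1257 N.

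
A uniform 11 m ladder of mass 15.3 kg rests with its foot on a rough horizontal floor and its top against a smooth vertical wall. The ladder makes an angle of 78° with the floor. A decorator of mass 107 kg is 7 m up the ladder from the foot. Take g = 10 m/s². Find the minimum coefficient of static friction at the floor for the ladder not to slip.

ΣF_y = 0: N_floor = 15.3×10 + 107×10 = 1223 N.
Torques about the foot: N_wall · 11 sin 78° = 15.3×10×5.5 cos 78° + 107×10×7 cos 78° → N_wall = 160.99 N.
ΣF_x = 0: f_floor = N_wall = 160.99 N.
μ_min = f_floor / N_floor = 160.99 / 1223 = 0.1316.

μ_min ≈ 0.132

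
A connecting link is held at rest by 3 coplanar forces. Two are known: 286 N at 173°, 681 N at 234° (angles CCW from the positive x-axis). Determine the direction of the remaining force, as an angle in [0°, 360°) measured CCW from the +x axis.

θ ≈ 37°

Sum the known components: ΣF_x = -684.1 N, ΣF_y = -516.1 N.
For equilibrium the remaining force must supply (−ΣF_x, −ΣF_y) = (684.1, 516.1) N.
Magnitude = √((684.1)² + (516.1)²) = 857 N; direction = atan2(516.1, 684.1) = 37.0°.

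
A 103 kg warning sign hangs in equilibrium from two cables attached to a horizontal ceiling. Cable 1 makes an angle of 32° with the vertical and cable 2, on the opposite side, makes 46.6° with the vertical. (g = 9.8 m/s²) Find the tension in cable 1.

T_1 ≈ 748 N

Angles from the horizontal: cable 1 is 90° − 32° = 58°, cable 2 is 90° − 46.6° = 43.4°.
Weight W = 103 × 9.8 = 1009 N acts straight down.
Horizontal: T_1 cos 58° = T_2 cos 43.4°  →  T_2 = 0.7293 T_1.
Vertical: T_1 sin 58° + T_2 sin 43.4° = 1009.
Substituting the horizontal relation into the vertical equation gives 1.349 T_1 = 1009, so T_1 = 748.2 N.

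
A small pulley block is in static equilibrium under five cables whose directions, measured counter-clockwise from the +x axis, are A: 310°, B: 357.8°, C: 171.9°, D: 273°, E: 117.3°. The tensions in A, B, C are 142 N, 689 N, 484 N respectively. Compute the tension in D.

T_D ≈ 574 N

Resolve: ΣF_x = 142 cos 310° + 689 cos 357.8° + 484 cos 171.9° + T_D cos 273° + T_E cos 117.3° = 0.
        ΣF_y = 142 sin 310° + 689 sin 357.8° + 484 sin 171.9° + T_D sin 273° + T_E sin 117.3° = 0.
The known terms sum to (300.6, -67.03) N, so 0.0523 T_D − 0.4586 T_E = -300.6 and -0.9986 T_D + 0.8886 T_E = 67.03.
Solving simultaneously: T_D = 574.4 N, T_E = 720.9 N.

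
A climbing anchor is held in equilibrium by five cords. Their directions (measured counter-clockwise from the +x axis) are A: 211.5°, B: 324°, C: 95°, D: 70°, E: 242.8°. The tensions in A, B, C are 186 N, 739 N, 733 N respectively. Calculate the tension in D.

T_D ≈ 1940 N

Resolve: ΣF_x = 186 cos 211.5° + 739 cos 324° + 733 cos 95° + T_D cos 70° + T_E cos 242.8° = 0.
        ΣF_y = 186 sin 211.5° + 739 sin 324° + 733 sin 95° + T_D sin 70° + T_E sin 242.8° = 0.
The known terms sum to (375.4, 198.7) N, so 0.3420 T_D − 0.4571 T_E = -375.4 and 0.9397 T_D − 0.8894 T_E = -198.7.
Solving simultaneously: T_D = 1939 N, T_E = 2272 N.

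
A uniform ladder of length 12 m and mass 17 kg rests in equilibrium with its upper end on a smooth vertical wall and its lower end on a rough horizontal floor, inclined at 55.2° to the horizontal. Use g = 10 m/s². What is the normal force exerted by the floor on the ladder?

ΣF_y = 0: N_floor = 17×10 = 170 N.

N_floor ≈ 170 N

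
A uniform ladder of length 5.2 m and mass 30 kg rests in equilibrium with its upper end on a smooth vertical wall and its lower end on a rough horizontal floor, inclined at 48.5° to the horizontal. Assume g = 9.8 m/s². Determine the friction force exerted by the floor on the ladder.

Torques about the foot: N_wall · 5.2 sin 48.5° = 30×9.8×2.6 cos 48.5° → N_wall = 130.05 N.
ΣF_x = 0: f_floor = N_wall = 130.05 N.

f ≈ 130 N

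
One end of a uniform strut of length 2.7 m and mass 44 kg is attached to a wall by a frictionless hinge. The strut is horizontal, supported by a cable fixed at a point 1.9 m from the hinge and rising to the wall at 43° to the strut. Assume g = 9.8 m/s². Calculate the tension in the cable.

T ≈ 449 N

Take torques about the hinge: T sin 43° · 1.9 = 44×9.8×1.35 = 582.12 N·m.
So T = 582.12 / (0.6820 × 1.9) = 449.24 N.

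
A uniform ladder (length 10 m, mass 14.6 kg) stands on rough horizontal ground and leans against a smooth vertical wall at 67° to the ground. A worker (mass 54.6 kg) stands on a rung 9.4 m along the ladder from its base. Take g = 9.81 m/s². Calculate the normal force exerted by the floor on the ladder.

N_floor ≈ 679 N

ΣF_y = 0: N_floor = 14.6×9.81 + 54.6×9.81 = 678.85 N.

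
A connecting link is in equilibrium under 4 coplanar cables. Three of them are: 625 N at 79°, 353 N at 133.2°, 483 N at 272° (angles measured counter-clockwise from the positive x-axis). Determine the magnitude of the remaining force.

F ≈ 402 N

Sum the known components: ΣF_x = -105.5 N, ΣF_y = 388.1 N.
For equilibrium the remaining force must supply (−ΣF_x, −ΣF_y) = (105.5, -388.1) N.
Magnitude = √((105.5)² + (-388.1)²) = 402.2 N; direction = atan2(-388.1, 105.5) = 285.2°.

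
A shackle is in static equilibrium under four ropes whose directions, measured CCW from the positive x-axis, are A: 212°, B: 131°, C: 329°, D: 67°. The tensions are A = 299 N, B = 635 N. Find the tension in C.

Resolve: ΣF_x = 299 cos 212° + 635 cos 131° + T_C cos 329° + T_D cos 67° = 0.
        ΣF_y = 299 sin 212° + 635 sin 131° + T_C sin 329° + T_D sin 67° = 0.
The known terms sum to (-670.2, 320.8) N, so 0.8572 T_C + 0.3907 T_D = 670.2 and -0.5150 T_C + 0.9205 T_D = -320.8.
Solving simultaneously: T_C = 749.5 N, T_D = 70.87 N.

T_C ≈ 750 N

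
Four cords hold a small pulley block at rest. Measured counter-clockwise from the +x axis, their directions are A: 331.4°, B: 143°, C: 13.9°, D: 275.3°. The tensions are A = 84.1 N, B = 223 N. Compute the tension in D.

Resolve: ΣF_x = 84.1 cos 331.4° + 223 cos 143° + T_C cos 13.9° + T_D cos 275.3° = 0.
        ΣF_y = 84.1 sin 331.4° + 223 sin 143° + T_C sin 13.9° + T_D sin 275.3° = 0.
The known terms sum to (-104.3, 93.95) N, so 0.9707 T_C + 0.0924 T_D = 104.3 and 0.2402 T_C − 0.9957 T_D = -93.95.
Solving simultaneously: T_C = 96.22 N, T_D = 117.6 N.

T_D ≈ 118 N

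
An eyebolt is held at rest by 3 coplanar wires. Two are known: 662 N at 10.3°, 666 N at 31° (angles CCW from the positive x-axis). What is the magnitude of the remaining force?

Sum the known components: ΣF_x = 1222 N, ΣF_y = 461.4 N.
For equilibrium the remaining force must supply (−ΣF_x, −ΣF_y) = (-1222, -461.4) N.
Magnitude = √((-1222)² + (-461.4)²) = 1306 N; direction = atan2(-461.4, -1222) = 200.7°.

F ≈ 1310 N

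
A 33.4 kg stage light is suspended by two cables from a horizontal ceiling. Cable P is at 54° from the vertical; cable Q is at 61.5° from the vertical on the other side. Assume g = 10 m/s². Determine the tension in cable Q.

Angles from the horizontal: cable P is 90° − 54° = 36°, cable Q is 90° − 61.5° = 28.5°.
Weight W = 33.4 × 10 = 334 N acts straight down.
Horizontal: T_P cos 36° = T_Q cos 28.5°  →  T_P = 1.086 T_Q.
Vertical: T_P sin 36° + T_Q sin 28.5° = 334.
Substituting the horizontal relation into the vertical equation gives 1.116 T_Q = 334, so T_Q = 299.4 N.

T_Q ≈ 299 N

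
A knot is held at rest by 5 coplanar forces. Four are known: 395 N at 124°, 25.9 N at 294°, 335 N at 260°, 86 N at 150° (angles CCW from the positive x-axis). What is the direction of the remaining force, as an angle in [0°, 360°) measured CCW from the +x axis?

Sum the known components: ΣF_x = -343 N, ΣF_y = 16.9 N.
For equilibrium the remaining force must supply (−ΣF_x, −ΣF_y) = (343, -16.9) N.
Magnitude = √((343)² + (-16.9)²) = 343.4 N; direction = atan2(-16.9, 343) = 357.2°.

θ ≈ 357°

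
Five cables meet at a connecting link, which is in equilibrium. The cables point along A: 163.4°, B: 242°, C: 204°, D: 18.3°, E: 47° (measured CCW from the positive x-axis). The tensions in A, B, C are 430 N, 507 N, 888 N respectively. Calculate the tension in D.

Resolve: ΣF_x = 430 cos 163.4° + 507 cos 242° + 888 cos 204° + T_D cos 18.3° + T_E cos 47° = 0.
        ΣF_y = 430 sin 163.4° + 507 sin 242° + 888 sin 204° + T_D sin 18.3° + T_E sin 47° = 0.
The known terms sum to (-1461, -686) N, so 0.9494 T_D + 0.6820 T_E = 1461 and 0.3140 T_D + 0.7314 T_E = 686.
Solving simultaneously: T_D = 1251 N, T_E = 400.8 N.

T_D ≈ 1250 N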